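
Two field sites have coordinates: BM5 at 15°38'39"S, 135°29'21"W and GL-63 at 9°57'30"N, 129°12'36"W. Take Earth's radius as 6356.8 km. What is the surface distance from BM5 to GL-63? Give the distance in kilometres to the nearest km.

BM5: φ = -15.64417°, λ = -135.48917°
GL-63: φ = +9.95833°, λ = -129.21000°
Δφ = 25.6025°,  Δλ = 6.2792°
a = sin²(Δφ/2) + cos φ₁ cos φ₂ sin²(Δλ/2) = 0.051938
c = 2·arcsin(√a) = 0.459839 rad = 26.3469°
d = R·c = 6356.8 × 0.459839 = 2923.1 km

2923 km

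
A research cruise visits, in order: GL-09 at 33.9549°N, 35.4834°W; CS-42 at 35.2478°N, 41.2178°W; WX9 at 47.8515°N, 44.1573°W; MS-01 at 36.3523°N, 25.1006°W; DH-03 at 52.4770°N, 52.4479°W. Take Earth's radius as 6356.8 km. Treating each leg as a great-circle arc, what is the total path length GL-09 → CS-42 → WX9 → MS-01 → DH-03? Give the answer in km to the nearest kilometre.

6755 km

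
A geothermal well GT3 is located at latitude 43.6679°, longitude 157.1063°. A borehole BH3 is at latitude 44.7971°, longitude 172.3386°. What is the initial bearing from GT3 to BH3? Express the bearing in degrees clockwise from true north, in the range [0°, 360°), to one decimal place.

Δλ = 15.2323°
y = sin Δλ · cos φ₂ = 0.186437
x = cos φ₁ sin φ₂ − sin φ₁ cos φ₂ cos Δλ = 0.036920
θ = atan2(y, x) = 78.7986° → 78.7986° (mod 360°)

78.8°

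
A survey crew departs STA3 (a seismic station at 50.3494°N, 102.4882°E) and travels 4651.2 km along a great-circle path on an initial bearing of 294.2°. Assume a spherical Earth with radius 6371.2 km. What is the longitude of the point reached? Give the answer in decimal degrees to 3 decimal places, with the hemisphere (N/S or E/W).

36.028°E

δ = d/R = 4651.2/6371.2 = 0.730035 rad
φ₂ = arcsin(sin φ₁ cos δ + cos φ₁ sin δ cos θ)
   = arcsin(0.76995·0.74515 + 0.63810·0.66690·0.40992) = 48.43222°
λ₂ = λ₁ + atan2(sin θ sin δ cos φ₁, cos δ − sin φ₁ sin φ₂) = 36.02831°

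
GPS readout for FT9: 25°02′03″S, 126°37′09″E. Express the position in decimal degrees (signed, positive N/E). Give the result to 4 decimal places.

-25.0342°, +126.6192°

lat: 25.0342° S → -25.0342°
lon: 126.6192° E → +126.6192°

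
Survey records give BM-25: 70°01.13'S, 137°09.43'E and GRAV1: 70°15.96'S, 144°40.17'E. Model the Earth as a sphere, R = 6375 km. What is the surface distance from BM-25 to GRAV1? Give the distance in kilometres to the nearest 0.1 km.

BM-25: φ = -70.01883°, λ = +137.15717°
GRAV1: φ = -70.26600°, λ = +144.66950°
Δφ = -0.2472°,  Δλ = 7.5123°
a = sin²(Δφ/2) + cos φ₁ cos φ₂ sin²(Δλ/2) = 0.000500
c = 2·arcsin(√a) = 0.044717 rad = 2.5621°
d = R·c = 6375 × 0.044717 = 285.1 km

285.1 km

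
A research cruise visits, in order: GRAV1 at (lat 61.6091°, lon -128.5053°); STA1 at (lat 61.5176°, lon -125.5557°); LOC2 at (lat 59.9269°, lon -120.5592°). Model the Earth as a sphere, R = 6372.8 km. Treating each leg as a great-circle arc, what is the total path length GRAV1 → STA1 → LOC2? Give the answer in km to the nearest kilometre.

481 km

GRAV1→STA1: c = 0.024564 rad, d = 156.54 km
STA1→LOC2: c = 0.050867 rad, d = 324.17 km
Total = 156.54 + 324.17 = 480.71 km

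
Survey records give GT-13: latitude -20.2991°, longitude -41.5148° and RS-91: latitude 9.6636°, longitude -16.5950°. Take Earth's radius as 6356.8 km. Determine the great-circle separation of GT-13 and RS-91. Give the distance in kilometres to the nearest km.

Δφ = 29.9627°,  Δλ = 24.9198°
a = sin²(Δφ/2) + cos φ₁ cos φ₂ sin²(Δλ/2) = 0.109865
c = 2·arcsin(√a) = 0.675698 rad = 38.7147°
d = R·c = 6356.8 × 0.675698 = 4295.3 km

4295 km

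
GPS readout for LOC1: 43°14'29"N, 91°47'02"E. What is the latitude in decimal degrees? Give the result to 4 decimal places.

43° + 14′/60 + 29″/3600 = 43 + 0.23333 + 0.00806 = 43.2414°

43.2414°N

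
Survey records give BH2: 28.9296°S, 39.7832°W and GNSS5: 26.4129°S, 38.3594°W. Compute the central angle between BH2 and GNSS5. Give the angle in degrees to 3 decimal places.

2.815°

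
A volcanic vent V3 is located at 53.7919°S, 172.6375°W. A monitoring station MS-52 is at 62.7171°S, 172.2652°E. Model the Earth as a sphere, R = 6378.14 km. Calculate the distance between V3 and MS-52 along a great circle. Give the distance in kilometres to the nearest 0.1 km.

1323.6 km

Δφ = -8.9252°,  Δλ = -15.0973°
a = sin²(Δφ/2) + cos φ₁ cos φ₂ sin²(Δλ/2) = 0.010727
c = 2·arcsin(√a) = 0.207515 rad = 11.8898°
d = R·c = 6378.14 × 0.207515 = 1323.6 km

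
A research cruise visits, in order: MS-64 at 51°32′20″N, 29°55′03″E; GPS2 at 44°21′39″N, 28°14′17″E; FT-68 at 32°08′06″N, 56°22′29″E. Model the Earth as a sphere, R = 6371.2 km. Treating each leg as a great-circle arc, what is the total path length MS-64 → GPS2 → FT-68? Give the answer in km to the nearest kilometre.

MS-64: φ = +51.53889°, λ = +29.91750°
GPS2: φ = +44.36083°, λ = +28.23806°
FT-68: φ = +32.13500°, λ = +56.37472°
MS-64→GPS2: c = 0.126800 rad, d = 807.87 km
GPS2→FT-68: c = 0.437590 rad, d = 2787.98 km
Total = 807.87 + 2787.98 = 3595.85 km

3596 km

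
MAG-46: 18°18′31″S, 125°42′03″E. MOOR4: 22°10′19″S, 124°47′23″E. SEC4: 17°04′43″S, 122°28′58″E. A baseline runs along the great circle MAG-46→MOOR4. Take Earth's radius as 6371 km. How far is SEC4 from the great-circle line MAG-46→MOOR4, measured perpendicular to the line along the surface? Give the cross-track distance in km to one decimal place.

MAG-46: φ = -18.30861°, λ = +125.70083°
MOOR4: φ = -22.17194°, λ = +124.78972°
SEC4: φ = -17.07861°, λ = +122.48278°
δ₁₃ = central angle MAG-46→SEC4 = 0.057653 rad  (haversine)
θ₁₃ = bearing MAG-46→SEC4 = 291.366°,  θ₁₂ = bearing MAG-46→MOOR4 = 192.322°
dₓₜ = R·arcsin(sin δ₁₃ · sin(θ₁₃ − θ₁₂)) = 6371·arcsin(0.05762·sin(99.044°)) = 362.734 km
|dₓₜ| = 362.734 km

362.7 km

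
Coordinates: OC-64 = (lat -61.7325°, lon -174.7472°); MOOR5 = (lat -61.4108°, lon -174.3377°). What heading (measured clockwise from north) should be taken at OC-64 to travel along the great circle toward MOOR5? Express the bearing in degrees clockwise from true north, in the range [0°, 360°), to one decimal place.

Δλ = 0.4095°
y = sin Δλ · cos φ₂ = 0.003420
x = cos φ₁ sin φ₂ − sin φ₁ cos φ₂ cos Δλ = 0.005604
θ = atan2(y, x) = 31.3956° → 31.3956° (mod 360°)

31.4°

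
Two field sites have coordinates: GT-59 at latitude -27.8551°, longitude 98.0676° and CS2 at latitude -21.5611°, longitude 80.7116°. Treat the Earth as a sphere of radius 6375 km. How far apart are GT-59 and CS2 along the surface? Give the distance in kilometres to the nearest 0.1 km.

Δφ = 6.2940°,  Δλ = -17.3560°
a = sin²(Δφ/2) + cos φ₁ cos φ₂ sin²(Δλ/2) = 0.021733
c = 2·arcsin(√a) = 0.295919 rad = 16.9549°
d = R·c = 6375 × 0.295919 = 1886.5 km

1886.5 km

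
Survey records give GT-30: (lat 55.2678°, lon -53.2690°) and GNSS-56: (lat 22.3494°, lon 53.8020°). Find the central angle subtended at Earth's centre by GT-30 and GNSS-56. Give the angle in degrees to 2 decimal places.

Δφ = -32.9184°,  Δλ = 107.0710°
a = sin²(Δφ/2) + cos φ₁ cos φ₂ sin²(Δλ/2) = 0.421093
c = 2·arcsin(√a) = 1.412320 rad = 80.9200°

80.92°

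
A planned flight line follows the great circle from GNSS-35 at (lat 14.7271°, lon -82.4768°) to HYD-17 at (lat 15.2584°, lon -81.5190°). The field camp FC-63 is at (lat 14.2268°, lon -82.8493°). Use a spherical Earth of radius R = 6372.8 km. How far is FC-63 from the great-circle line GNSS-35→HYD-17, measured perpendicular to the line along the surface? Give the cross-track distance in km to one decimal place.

δ₁₃ = central angle GNSS-35→FC-63 = 0.010764 rad  (haversine)
θ₁₃ = bearing GNSS-35→FC-63 = 215.835°,  θ₁₂ = bearing GNSS-35→HYD-17 = 60.010°
dₓₜ = R·arcsin(sin δ₁₃ · sin(θ₁₃ − θ₁₂)) = 6372.8·arcsin(0.01076·sin(155.825°)) = 28.092 km
|dₓₜ| = 28.092 km

28.1 km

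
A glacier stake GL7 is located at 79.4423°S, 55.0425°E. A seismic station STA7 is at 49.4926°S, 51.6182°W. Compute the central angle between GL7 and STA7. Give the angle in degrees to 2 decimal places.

44.49°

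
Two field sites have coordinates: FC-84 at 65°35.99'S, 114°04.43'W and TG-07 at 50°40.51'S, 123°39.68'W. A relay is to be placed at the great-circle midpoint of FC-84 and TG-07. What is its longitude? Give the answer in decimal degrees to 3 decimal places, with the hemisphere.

FC-84: φ = -65.59983°, λ = -114.07383°
TG-07: φ = -50.67517°, λ = -123.66133°
Bx = cos φ₂ cos Δλ = 0.624865,  By = cos φ₂ sin Δλ = -0.105548
φₘ = atan2(sin φ₁ + sin φ₂, √((cos φ₁ + Bx)² + By²)) = -58.22344°
λₘ = λ₁ + atan2(By, cos φ₁ + Bx) = -119.88008°

119.880°W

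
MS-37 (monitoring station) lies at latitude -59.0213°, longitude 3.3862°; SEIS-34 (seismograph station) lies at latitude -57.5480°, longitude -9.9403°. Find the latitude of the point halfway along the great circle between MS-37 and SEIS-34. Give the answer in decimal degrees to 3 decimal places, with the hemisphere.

Bx = cos φ₂ cos Δλ = 0.522144,  By = cos φ₂ sin Δλ = -0.123685
φₘ = atan2(sin φ₁ + sin φ₂, √((cos φ₁ + Bx)² + By²)) = -58.45797°
λₘ = λ₁ + atan2(By, cos φ₁ + Bx) = -3.41631°

58.458°S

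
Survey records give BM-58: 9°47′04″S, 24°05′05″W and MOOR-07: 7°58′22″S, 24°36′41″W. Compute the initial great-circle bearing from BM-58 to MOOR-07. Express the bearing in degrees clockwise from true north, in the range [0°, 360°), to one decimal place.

343.9°

BM-58: φ = -9.78444°, λ = -24.08472°
MOOR-07: φ = -7.97278°, λ = -24.61139°
Δλ = -0.5267°
y = sin Δλ · cos φ₂ = -0.009103
x = cos φ₁ sin φ₂ − sin φ₁ cos φ₂ cos Δλ = 0.031607
θ = atan2(y, x) = -16.0668° → 343.9332° (mod 360°)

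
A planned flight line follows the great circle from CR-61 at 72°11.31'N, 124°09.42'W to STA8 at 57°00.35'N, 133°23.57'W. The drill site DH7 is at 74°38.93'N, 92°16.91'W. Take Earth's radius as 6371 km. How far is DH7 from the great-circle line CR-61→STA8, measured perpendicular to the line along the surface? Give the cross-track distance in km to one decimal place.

CR-61: φ = +72.18850°, λ = -124.15700°
STA8: φ = +57.00583°, λ = -133.39283°
DH7: φ = +74.64883°, λ = -92.28183°
δ₁₃ = central angle CR-61→DH7 = 0.162248 rad  (haversine)
θ₁₃ = bearing CR-61→DH7 = 59.931°,  θ₁₂ = bearing CR-61→STA8 = 198.907°
dₓₜ = R·arcsin(sin δ₁₃ · sin(θ₁₃ − θ₁₂)) = 6371·arcsin(0.16154·sin(-138.975°)) = -676.790 km
|dₓₜ| = 676.790 km

676.8 km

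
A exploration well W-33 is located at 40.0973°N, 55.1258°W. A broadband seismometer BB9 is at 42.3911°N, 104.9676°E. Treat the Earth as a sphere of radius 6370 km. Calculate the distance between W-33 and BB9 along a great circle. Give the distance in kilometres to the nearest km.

10625 km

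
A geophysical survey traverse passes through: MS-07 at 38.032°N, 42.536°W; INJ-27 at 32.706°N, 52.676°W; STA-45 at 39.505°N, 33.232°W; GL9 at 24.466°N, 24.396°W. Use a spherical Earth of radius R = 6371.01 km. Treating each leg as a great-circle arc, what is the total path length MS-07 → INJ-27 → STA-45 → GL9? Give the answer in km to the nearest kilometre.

MS-07→INJ-27: c = 0.171498 rad, d = 1092.61 km
INJ-27→STA-45: c = 0.297952 rad, d = 1898.26 km
STA-45→GL9: c = 0.292886 rad, d = 1865.98 km
Total = 1092.61 + 1898.26 + 1865.98 = 4856.85 km

4857 km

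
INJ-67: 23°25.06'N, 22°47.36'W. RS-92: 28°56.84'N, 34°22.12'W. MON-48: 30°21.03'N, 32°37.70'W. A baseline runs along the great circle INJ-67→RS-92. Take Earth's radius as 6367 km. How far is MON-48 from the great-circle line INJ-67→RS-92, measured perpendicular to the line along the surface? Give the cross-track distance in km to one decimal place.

213.5 km

INJ-67: φ = +23.41767°, λ = -22.78933°
RS-92: φ = +28.94733°, λ = -34.36867°
MON-48: φ = +30.35050°, λ = -32.62833°
δ₁₃ = central angle INJ-67→MON-48 = 0.195033 rad  (haversine)
θ₁₃ = bearing INJ-67→MON-48 = 310.456°,  θ₁₂ = bearing INJ-67→RS-92 = 300.494°
dₓₜ = R·arcsin(sin δ₁₃ · sin(θ₁₃ − θ₁₂)) = 6367·arcsin(0.19380·sin(9.962°)) = 213.511 km
|dₓₜ| = 213.511 km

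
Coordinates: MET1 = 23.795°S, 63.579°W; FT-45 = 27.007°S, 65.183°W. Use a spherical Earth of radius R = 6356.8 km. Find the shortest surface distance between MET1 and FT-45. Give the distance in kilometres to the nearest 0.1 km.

Δφ = -3.2120°,  Δλ = -1.6040°
a = sin²(Δφ/2) + cos φ₁ cos φ₂ sin²(Δλ/2) = 0.000945
c = 2·arcsin(√a) = 0.061498 rad = 3.5236°
d = R·c = 6356.8 × 0.061498 = 390.9 km

390.9 km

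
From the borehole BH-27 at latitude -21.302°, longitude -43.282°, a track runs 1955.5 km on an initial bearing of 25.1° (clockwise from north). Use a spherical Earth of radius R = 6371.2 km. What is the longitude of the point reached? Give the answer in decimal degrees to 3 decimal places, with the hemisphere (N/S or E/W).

δ = d/R = 1955.5/6371.2 = 0.306928 rad
φ₂ = arcsin(sin φ₁ cos δ + cos φ₁ sin δ cos θ)
   = arcsin(-0.36328·0.95327 + 0.93168·0.30213·0.90557) = -5.24403°
λ₂ = λ₁ + atan2(sin θ sin δ cos φ₁, cos δ − sin φ₁ sin φ₂) = -35.88736°

35.887°W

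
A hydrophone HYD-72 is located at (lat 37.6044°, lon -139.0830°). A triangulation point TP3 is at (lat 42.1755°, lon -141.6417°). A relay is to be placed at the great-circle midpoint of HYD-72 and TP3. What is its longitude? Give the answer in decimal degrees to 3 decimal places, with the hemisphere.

Bx = cos φ₂ cos Δλ = 0.740353,  By = cos φ₂ sin Δλ = -0.033084
φₘ = atan2(sin φ₁ + sin φ₂, √((cos φ₁ + Bx)² + By²)) = 39.89697°
λₘ = λ₁ + atan2(By, cos φ₁ + Bx) = -140.31966°

140.320°W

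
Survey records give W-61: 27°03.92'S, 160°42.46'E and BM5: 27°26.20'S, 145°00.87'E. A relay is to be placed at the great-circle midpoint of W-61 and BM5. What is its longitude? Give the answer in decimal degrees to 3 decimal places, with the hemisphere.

W-61: φ = -27.06533°, λ = +160.70767°
BM5: φ = -27.43667°, λ = +145.01450°
Bx = cos φ₂ cos Δλ = 0.854437,  By = cos φ₂ sin Δλ = -0.240062
φₘ = atan2(sin φ₁ + sin φ₂, √((cos φ₁ + Bx)² + By²)) = -27.47100°
λₘ = λ₁ + atan2(By, cos φ₁ + Bx) = 152.87426°

152.874°E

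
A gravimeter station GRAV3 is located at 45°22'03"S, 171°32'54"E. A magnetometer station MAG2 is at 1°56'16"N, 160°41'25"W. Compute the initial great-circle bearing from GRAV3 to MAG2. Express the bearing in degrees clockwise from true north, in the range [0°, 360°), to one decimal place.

GRAV3: φ = -45.36750°, λ = +171.54833°
MAG2: φ = +1.93778°, λ = -160.69028°
Δλ = 27.7614°
y = sin Δλ · cos φ₂ = 0.465524
x = cos φ₁ sin φ₂ − sin φ₁ cos φ₂ cos Δλ = 0.653112
θ = atan2(y, x) = 35.4804° → 35.4804° (mod 360°)

35.5°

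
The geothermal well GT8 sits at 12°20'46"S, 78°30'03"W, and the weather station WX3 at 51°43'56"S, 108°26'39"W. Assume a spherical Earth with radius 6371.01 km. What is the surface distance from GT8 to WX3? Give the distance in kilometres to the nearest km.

5137 km

GT8: φ = -12.34611°, λ = -78.50083°
WX3: φ = -51.73222°, λ = -108.44417°
Δφ = -39.3861°,  Δλ = -29.9433°
a = sin²(Δφ/2) + cos φ₁ cos φ₂ sin²(Δλ/2) = 0.153935
c = 2·arcsin(√a) = 0.806361 rad = 46.2011°
d = R·c = 6371.01 × 0.806361 = 5137.3 km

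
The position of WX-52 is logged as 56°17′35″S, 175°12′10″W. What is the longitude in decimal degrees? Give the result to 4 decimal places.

175° + 12′/60 + 10″/3600 = 175 + 0.20000 + 0.00278 = 175.2028°

175.2028°W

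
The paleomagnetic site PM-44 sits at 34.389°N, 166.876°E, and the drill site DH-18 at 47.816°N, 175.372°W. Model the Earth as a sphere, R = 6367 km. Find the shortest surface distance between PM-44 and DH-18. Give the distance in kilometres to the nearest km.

2096 km

Δφ = 13.4270°,  Δλ = 17.7520°
a = sin²(Δφ/2) + cos φ₁ cos φ₂ sin²(Δλ/2) = 0.026860
c = 2·arcsin(√a) = 0.329263 rad = 18.8654°
d = R·c = 6367 × 0.329263 = 2096.4 km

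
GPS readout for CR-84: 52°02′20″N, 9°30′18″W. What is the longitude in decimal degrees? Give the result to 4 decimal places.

9° + 30′/60 + 18″/3600 = 9 + 0.50000 + 0.00500 = 9.5050°

9.5050°W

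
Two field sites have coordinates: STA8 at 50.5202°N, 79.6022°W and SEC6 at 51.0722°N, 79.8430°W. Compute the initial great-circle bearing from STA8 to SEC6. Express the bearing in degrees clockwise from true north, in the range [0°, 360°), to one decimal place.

Δλ = -0.2408°
y = sin Δλ · cos φ₂ = -0.002641
x = cos φ₁ sin φ₂ − sin φ₁ cos φ₂ cos Δλ = 0.009638
θ = atan2(y, x) = -15.3221° → 344.6779° (mod 360°)

344.7°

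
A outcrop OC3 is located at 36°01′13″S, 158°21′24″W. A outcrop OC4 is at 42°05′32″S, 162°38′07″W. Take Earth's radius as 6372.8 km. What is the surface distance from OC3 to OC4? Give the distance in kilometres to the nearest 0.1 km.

769.6 km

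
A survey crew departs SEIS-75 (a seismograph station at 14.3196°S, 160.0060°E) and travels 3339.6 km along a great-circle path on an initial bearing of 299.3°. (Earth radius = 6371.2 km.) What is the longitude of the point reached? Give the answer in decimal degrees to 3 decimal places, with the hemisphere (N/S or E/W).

134.120°E

δ = d/R = 3339.6/6371.2 = 0.524171 rad
φ₂ = arcsin(sin φ₁ cos δ + cos φ₁ sin δ cos θ)
   = arcsin(-0.24733·0.86574 + 0.96893·0.50050·0.48938) = 1.32940°
λ₂ = λ₁ + atan2(sin θ sin δ cos φ₁, cos δ − sin φ₁ sin φ₂) = 134.11984°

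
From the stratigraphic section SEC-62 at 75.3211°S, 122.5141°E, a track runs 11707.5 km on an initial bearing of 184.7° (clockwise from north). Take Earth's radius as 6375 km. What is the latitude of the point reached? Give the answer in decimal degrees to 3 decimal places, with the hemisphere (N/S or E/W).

0.590°N

δ = d/R = 11707.5/6375 = 1.836471 rad
φ₂ = arcsin(sin φ₁ cos δ + cos φ₁ sin δ cos θ)
   = arcsin(-0.96736·-0.26256 + 0.25340·0.96492·-0.99664) = 0.59022°
λ₂ = λ₁ + atan2(sin θ sin δ cos φ₁, cos δ − sin φ₁ sin φ₂) = -52.95091°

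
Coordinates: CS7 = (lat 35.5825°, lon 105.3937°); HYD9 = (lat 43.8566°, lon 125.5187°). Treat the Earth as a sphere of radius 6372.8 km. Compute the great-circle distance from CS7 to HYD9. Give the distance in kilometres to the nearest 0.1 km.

1945.0 km

Δφ = 8.2741°,  Δλ = 20.1250°
a = sin²(Δφ/2) + cos φ₁ cos φ₂ sin²(Δλ/2) = 0.023107
c = 2·arcsin(√a) = 0.305204 rad = 17.4869°
d = R·c = 6372.8 × 0.305204 = 1945.0 km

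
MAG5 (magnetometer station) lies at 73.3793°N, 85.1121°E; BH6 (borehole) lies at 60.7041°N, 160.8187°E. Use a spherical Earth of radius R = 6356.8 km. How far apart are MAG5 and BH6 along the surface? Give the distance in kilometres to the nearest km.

Δφ = -12.6752°,  Δλ = 75.7066°
a = sin²(Δφ/2) + cos φ₁ cos φ₂ sin²(Δλ/2) = 0.064889
c = 2·arcsin(√a) = 0.515143 rad = 29.5155°
d = R·c = 6356.8 × 0.515143 = 3274.7 km

3275 km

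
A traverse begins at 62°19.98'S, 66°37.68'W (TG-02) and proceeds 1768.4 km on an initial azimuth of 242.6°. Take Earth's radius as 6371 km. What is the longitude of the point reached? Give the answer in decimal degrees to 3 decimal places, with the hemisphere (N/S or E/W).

102.626°W

TG-02: φ = -62.33300°, λ = -66.62800°
δ = d/R = 1768.4/6371 = 0.277570 rad
φ₂ = arcsin(sin φ₁ cos δ + cos φ₁ sin δ cos θ)
   = arcsin(-0.88566·0.96172 + 0.46433·0.27402·-0.46020) = -65.54902°
λ₂ = λ₁ + atan2(sin θ sin δ cos φ₁, cos δ − sin φ₁ sin φ₂) = -102.62561°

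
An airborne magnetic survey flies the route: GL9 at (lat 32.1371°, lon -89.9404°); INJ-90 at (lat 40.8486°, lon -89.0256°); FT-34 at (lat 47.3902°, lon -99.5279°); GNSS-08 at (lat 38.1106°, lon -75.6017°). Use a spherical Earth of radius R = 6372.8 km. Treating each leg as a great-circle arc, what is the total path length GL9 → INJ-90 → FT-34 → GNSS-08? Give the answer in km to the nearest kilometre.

4278 km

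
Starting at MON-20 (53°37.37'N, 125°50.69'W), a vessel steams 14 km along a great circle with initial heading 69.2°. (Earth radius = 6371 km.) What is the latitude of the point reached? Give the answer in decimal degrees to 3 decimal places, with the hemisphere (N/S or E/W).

53.667°N

MON-20: φ = +53.62283°, λ = -125.84483°
δ = d/R = 14/6371 = 0.002197 rad
φ₂ = arcsin(sin φ₁ cos δ + cos φ₁ sin δ cos θ)
   = arcsin(0.80513·1.00000 + 0.59310·0.00220·0.35511) = 53.66738°
λ₂ = λ₁ + atan2(sin θ sin δ cos φ₁, cos δ − sin φ₁ sin φ₂) = -125.64618°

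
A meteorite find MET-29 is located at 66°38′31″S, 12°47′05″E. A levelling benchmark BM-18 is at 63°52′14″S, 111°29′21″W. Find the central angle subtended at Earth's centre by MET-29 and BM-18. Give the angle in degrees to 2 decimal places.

MET-29: φ = -66.64194°, λ = +12.78472°
BM-18: φ = -63.87056°, λ = -111.48917°
Δφ = 2.7714°,  Δλ = -124.2739°
a = sin²(Δφ/2) + cos φ₁ cos φ₂ sin²(Δλ/2) = 0.137054
c = 2·arcsin(√a) = 0.758466 rad = 43.4569°

43.46°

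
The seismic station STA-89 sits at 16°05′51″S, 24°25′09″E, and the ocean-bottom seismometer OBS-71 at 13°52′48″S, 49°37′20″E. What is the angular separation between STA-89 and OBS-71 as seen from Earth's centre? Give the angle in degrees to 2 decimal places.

STA-89: φ = -16.09750°, λ = +24.41917°
OBS-71: φ = -13.88000°, λ = +49.62222°
Δφ = 2.2175°,  Δλ = 25.2031°
a = sin²(Δφ/2) + cos φ₁ cos φ₂ sin²(Δλ/2) = 0.044771
c = 2·arcsin(√a) = 0.426405 rad = 24.4312°

24.43°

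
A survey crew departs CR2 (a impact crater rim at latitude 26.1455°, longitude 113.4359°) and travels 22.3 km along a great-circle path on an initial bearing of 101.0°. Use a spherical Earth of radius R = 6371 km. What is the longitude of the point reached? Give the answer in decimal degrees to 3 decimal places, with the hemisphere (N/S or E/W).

113.655°E

δ = d/R = 22.3/6371 = 0.003500 rad
φ₂ = arcsin(sin φ₁ cos δ + cos φ₁ sin δ cos θ)
   = arcsin(0.44065·0.99999 + 0.89768·0.00350·-0.19081) = 26.10707°
λ₂ = λ₁ + atan2(sin θ sin δ cos φ₁, cos δ − sin φ₁ sin φ₂) = 113.65513°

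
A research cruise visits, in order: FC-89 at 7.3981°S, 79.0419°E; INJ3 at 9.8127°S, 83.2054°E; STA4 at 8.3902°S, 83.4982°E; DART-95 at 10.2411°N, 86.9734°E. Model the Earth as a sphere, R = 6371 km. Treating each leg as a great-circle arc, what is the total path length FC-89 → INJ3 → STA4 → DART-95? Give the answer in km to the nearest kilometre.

2799 km

FC-89→INJ3: c = 0.083291 rad, d = 530.65 km
INJ3→STA4: c = 0.025335 rad, d = 161.41 km
STA4→DART-95: c = 0.330735 rad, d = 2107.11 km
Total = 530.65 + 161.41 + 2107.11 = 2799.17 km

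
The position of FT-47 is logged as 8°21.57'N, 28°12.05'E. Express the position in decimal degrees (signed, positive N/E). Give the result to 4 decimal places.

lat: 8.3595° N → +8.3595°
lon: 28.2008° E → +28.2008°

+8.3595°, +28.2008°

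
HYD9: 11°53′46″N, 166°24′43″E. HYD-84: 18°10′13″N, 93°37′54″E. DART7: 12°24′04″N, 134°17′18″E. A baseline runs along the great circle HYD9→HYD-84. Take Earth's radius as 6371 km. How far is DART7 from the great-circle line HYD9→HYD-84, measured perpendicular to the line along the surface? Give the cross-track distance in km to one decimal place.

HYD9: φ = +11.89611°, λ = +166.41194°
HYD-84: φ = +18.17028°, λ = +93.63167°
DART7: φ = +12.40111°, λ = +134.28833°
δ₁₃ = central angle HYD9→DART7 = 0.547848 rad  (haversine)
θ₁₃ = bearing HYD9→DART7 = 274.364°,  θ₁₂ = bearing HYD9→HYD-84 = 285.235°
dₓₜ = R·arcsin(sin δ₁₃ · sin(θ₁₃ − θ₁₂)) = 6371·arcsin(0.52085·sin(-10.870°)) = -626.799 km
|dₓₜ| = 626.799 km

626.8 km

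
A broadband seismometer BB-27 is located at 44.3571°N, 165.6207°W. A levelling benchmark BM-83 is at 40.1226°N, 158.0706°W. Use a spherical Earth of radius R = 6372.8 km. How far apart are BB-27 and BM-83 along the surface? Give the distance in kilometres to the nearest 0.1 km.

779.4 km

Δφ = -4.2345°,  Δλ = 7.5501°
a = sin²(Δφ/2) + cos φ₁ cos φ₂ sin²(Δλ/2) = 0.003735
c = 2·arcsin(√a) = 0.122304 rad = 7.0075°
d = R·c = 6372.8 × 0.122304 = 779.4 km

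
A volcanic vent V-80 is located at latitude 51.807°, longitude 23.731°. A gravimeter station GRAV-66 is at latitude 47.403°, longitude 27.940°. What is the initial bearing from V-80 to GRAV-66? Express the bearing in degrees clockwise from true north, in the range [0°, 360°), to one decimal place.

146.6°

Δλ = 4.2090°
y = sin Δλ · cos φ₂ = 0.049676
x = cos φ₁ sin φ₂ − sin φ₁ cos φ₂ cos Δλ = -0.075354
θ = atan2(y, x) = 146.6055° → 146.6055° (mod 360°)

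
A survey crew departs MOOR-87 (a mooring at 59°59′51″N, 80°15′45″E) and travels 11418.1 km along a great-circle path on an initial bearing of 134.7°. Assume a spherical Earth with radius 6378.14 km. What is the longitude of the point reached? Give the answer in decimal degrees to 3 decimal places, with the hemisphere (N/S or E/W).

MOOR-87: φ = +59.99750°, λ = +80.26250°
δ = d/R = 11418.1/6378.14 = 1.790193 rad
φ₂ = arcsin(sin φ₁ cos δ + cos φ₁ sin δ cos θ)
   = arcsin(0.86600·-0.21764 + 0.50004·0.97603·-0.70339) = -32.12514°
λ₂ = λ₁ + atan2(sin θ sin δ cos φ₁, cos δ − sin φ₁ sin φ₂) = 135.26608°

135.266°E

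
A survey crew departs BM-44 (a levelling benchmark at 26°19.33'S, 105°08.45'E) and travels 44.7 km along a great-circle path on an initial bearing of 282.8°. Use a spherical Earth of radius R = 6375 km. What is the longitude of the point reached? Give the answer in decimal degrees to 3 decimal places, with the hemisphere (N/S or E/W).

BM-44: φ = -26.32217°, λ = +105.14083°
δ = d/R = 44.7/6375 = 0.007012 rad
φ₂ = arcsin(sin φ₁ cos δ + cos φ₁ sin δ cos θ)
   = arcsin(-0.44342·0.99998 + 0.89631·0.00701·0.22155) = -26.23250°
λ₂ = λ₁ + atan2(sin θ sin δ cos φ₁, cos δ − sin φ₁ sin φ₂) = 104.70409°

104.704°E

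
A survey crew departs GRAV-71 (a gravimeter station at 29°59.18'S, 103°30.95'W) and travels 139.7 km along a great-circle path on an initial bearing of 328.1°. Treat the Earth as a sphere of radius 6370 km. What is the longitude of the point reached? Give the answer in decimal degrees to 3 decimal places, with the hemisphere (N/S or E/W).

104.274°W

GRAV-71: φ = -29.98633°, λ = -103.51583°
δ = d/R = 139.7/6370 = 0.021931 rad
φ₂ = arcsin(sin φ₁ cos δ + cos φ₁ sin δ cos θ)
   = arcsin(-0.49979·0.99976 + 0.86614·0.02193·0.84897) = -28.91739°
λ₂ = λ₁ + atan2(sin θ sin δ cos φ₁, cos δ − sin φ₁ sin φ₂) = -104.27439°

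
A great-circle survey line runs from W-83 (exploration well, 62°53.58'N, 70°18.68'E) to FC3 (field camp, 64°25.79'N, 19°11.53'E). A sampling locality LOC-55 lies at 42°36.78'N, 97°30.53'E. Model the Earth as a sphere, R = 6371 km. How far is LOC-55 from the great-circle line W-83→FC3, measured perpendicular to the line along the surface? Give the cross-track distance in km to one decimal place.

592.9 km

W-83: φ = +62.89300°, λ = +70.31133°
FC3: φ = +64.42983°, λ = +19.19217°
LOC-55: φ = +42.61300°, λ = +97.50883°
δ₁₃ = central angle W-83→LOC-55 = 0.448879 rad  (haversine)
θ₁₃ = bearing W-83→LOC-55 = 129.184°,  θ₁₂ = bearing W-83→FC3 = 296.819°
dₓₜ = R·arcsin(sin δ₁₃ · sin(θ₁₃ − θ₁₂)) = 6371·arcsin(0.43396·sin(-167.635°)) = -592.902 km
|dₓₜ| = 592.902 km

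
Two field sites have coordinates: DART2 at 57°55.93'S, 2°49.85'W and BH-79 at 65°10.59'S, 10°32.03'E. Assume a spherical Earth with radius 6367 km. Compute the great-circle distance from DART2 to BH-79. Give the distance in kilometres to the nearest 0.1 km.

1067.4 km

DART2: φ = -57.93217°, λ = -2.83083°
BH-79: φ = -65.17650°, λ = +10.53383°
Δφ = -7.2443°,  Δλ = 13.3647°
a = sin²(Δφ/2) + cos φ₁ cos φ₂ sin²(Δλ/2) = 0.007009
c = 2·arcsin(√a) = 0.167641 rad = 9.6051°
d = R·c = 6367 × 0.167641 = 1067.4 km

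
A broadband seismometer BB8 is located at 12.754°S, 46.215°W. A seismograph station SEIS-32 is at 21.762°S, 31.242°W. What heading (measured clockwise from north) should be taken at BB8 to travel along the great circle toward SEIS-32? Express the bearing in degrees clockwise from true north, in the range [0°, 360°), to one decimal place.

124.3°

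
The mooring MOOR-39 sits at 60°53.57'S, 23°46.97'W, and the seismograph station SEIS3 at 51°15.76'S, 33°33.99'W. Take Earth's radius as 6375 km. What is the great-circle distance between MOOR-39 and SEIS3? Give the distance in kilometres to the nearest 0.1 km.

MOOR-39: φ = -60.89283°, λ = -23.78283°
SEIS3: φ = -51.26267°, λ = -33.56650°
Δφ = 9.6302°,  Δλ = -9.7837°
a = sin²(Δφ/2) + cos φ₁ cos φ₂ sin²(Δλ/2) = 0.009259
c = 2·arcsin(√a) = 0.192750 rad = 11.0438°
d = R·c = 6375 × 0.192750 = 1228.8 km

1228.8 km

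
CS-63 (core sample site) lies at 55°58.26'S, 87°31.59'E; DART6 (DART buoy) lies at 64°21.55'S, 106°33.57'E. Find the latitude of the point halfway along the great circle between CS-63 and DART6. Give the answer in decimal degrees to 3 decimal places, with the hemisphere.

60.501°S

CS-63: φ = -55.97100°, λ = +87.52650°
DART6: φ = -64.35917°, λ = +106.55950°
Bx = cos φ₂ cos Δλ = 0.409071,  By = cos φ₂ sin Δλ = 0.141118
φₘ = atan2(sin φ₁ + sin φ₂, √((cos φ₁ + Bx)² + By²)) = -60.50089°
λₘ = λ₁ + atan2(By, cos φ₁ + Bx) = 95.81506°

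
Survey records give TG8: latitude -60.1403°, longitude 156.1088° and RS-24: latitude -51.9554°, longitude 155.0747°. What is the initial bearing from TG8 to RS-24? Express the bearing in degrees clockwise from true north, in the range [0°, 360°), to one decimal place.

Δλ = -1.0341°
y = sin Δλ · cos φ₂ = -0.011122
x = cos φ₁ sin φ₂ − sin φ₁ cos φ₂ cos Δλ = 0.142281
θ = atan2(y, x) = -4.4698° → 355.5302° (mod 360°)

355.5°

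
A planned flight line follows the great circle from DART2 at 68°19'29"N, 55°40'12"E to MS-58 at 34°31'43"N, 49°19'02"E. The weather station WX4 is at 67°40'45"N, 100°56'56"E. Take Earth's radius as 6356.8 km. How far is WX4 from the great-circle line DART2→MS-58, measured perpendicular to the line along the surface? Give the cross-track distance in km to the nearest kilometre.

DART2: φ = +68.32472°, λ = +55.67000°
MS-58: φ = +34.52861°, λ = +49.31722°
WX4: φ = +67.67917°, λ = +100.94889°
δ₁₃ = central angle DART2→WX4 = 0.289569 rad  (haversine)
θ₁₃ = bearing DART2→WX4 = 70.923°,  θ₁₂ = bearing DART2→MS-58 = 189.385°
dₓₜ = R·arcsin(sin δ₁₃ · sin(θ₁₃ − θ₁₂)) = 6356.8·arcsin(0.28554·sin(-118.462°)) = -1612.986 km
|dₓₜ| = 1612.986 km

1613 km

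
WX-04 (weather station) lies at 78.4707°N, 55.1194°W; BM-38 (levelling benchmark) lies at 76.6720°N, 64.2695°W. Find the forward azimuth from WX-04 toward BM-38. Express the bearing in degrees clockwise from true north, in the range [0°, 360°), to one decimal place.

Δλ = -9.1501°
y = sin Δλ · cos φ₂ = -0.036658
x = cos φ₁ sin φ₂ − sin φ₁ cos φ₂ cos Δλ = -0.028514
θ = atan2(y, x) = -127.8767° → 232.1233° (mod 360°)

232.1°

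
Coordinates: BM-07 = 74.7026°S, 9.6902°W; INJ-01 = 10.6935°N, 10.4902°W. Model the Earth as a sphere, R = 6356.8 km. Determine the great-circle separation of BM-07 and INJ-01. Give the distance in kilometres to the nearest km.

Δφ = 85.3961°,  Δλ = -0.8000°
a = sin²(Δφ/2) + cos φ₁ cos φ₂ sin²(Δλ/2) = 0.459879
c = 2·arcsin(√a) = 1.490468 rad = 85.3976°
d = R·c = 6356.8 × 1.490468 = 9474.6 km

9475 km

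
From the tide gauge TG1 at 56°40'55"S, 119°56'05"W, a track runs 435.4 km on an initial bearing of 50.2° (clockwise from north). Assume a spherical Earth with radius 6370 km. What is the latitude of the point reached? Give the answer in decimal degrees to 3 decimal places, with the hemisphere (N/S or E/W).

54.064°S

TG1: φ = -56.68194°, λ = -119.93472°
δ = d/R = 435.4/6370 = 0.068352 rad
φ₂ = arcsin(sin φ₁ cos δ + cos φ₁ sin δ cos θ)
   = arcsin(-0.83563·0.99766 + 0.54929·0.06830·0.64011) = -54.06361°
λ₂ = λ₁ + atan2(sin θ sin δ cos φ₁, cos δ − sin φ₁ sin φ₂) = -114.80515°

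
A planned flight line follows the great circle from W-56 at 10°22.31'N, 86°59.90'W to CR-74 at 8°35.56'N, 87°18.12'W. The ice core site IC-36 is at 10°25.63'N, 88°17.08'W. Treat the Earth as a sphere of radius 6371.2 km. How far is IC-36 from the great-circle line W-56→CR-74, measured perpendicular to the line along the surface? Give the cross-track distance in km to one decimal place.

W-56: φ = +10.37183°, λ = -86.99833°
CR-74: φ = +8.59267°, λ = -87.30200°
IC-36: φ = +10.42717°, λ = -88.28467°
δ₁₃ = central angle W-56→IC-36 = 0.022103 rad  (haversine)
θ₁₃ = bearing W-56→IC-36 = 272.620°,  θ₁₂ = bearing W-56→CR-74 = 189.581°
dₓₜ = R·arcsin(sin δ₁₃ · sin(θ₁₃ − θ₁₂)) = 6371.2·arcsin(0.02210·sin(83.039°)) = 139.785 km
|dₓₜ| = 139.785 km

139.8 km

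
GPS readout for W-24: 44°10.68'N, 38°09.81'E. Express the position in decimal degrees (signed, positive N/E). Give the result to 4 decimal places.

+44.1780°, +38.1635°

lat: 44.1780° N → +44.1780°
lon: 38.1635° E → +38.1635°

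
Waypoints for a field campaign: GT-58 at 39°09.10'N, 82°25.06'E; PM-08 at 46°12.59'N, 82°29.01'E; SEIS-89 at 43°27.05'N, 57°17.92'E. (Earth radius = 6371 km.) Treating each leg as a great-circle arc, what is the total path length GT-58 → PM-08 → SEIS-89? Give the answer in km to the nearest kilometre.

GT-58: φ = +39.15167°, λ = +82.41767°
PM-08: φ = +46.20983°, λ = +82.48350°
SEIS-89: φ = +43.45083°, λ = +57.29867°
GT-58→PM-08: c = 0.123191 rad, d = 784.85 km
PM-08→SEIS-89: c = 0.314069 rad, d = 2000.94 km
Total = 784.85 + 2000.94 = 2785.79 km

2786 km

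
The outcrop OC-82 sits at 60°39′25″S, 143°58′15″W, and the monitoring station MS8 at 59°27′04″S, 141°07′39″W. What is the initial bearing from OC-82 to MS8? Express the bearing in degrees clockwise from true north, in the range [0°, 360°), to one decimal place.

OC-82: φ = -60.65694°, λ = -143.97083°
MS8: φ = -59.45111°, λ = -141.12750°
Δλ = 2.8433°
y = sin Δλ · cos φ₂ = 0.025213
x = cos φ₁ sin φ₂ − sin φ₁ cos φ₂ cos Δλ = 0.020499
θ = atan2(y, x) = 50.8881° → 50.8881° (mod 360°)

50.9°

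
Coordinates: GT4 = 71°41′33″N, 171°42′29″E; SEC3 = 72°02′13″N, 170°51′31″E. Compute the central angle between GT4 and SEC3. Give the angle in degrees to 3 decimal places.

GT4: φ = +71.69250°, λ = +171.70806°
SEC3: φ = +72.03694°, λ = +170.85861°
Δφ = 0.3444°,  Δλ = -0.8494°
a = sin²(Δφ/2) + cos φ₁ cos φ₂ sin²(Δλ/2) = 0.000014
c = 2·arcsin(√a) = 0.007578 rad = 0.4342°

0.434°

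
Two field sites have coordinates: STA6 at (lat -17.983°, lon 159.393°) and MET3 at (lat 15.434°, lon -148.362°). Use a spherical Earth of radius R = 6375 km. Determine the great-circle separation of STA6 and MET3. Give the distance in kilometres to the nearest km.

6828 km

Δφ = 33.4170°,  Δλ = 52.2450°
a = sin²(Δφ/2) + cos φ₁ cos φ₂ sin²(Δλ/2) = 0.260395
c = 2·arcsin(√a) = 1.071042 rad = 61.3662°
d = R·c = 6375 × 1.071042 = 6827.9 km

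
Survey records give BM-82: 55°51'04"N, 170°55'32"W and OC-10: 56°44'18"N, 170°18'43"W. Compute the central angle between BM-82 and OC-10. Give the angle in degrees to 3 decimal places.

BM-82: φ = +55.85111°, λ = -170.92556°
OC-10: φ = +56.73833°, λ = -170.31194°
Δφ = 0.8872°,  Δλ = 0.6136°
a = sin²(Δφ/2) + cos φ₁ cos φ₂ sin²(Δλ/2) = 0.000069
c = 2·arcsin(√a) = 0.016586 rad = 0.9503°

0.950°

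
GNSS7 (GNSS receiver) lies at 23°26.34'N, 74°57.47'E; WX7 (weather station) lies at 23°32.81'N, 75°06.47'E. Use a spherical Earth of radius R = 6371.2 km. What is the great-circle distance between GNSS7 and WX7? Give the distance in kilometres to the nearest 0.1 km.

GNSS7: φ = +23.43900°, λ = +74.95783°
WX7: φ = +23.54683°, λ = +75.10783°
Δφ = 0.1078°,  Δλ = 0.1500°
a = sin²(Δφ/2) + cos φ₁ cos φ₂ sin²(Δλ/2) = 0.000002
c = 2·arcsin(√a) = 0.003051 rad = 0.1748°
d = R·c = 6371.2 × 0.003051 = 19.4 km

19.4 km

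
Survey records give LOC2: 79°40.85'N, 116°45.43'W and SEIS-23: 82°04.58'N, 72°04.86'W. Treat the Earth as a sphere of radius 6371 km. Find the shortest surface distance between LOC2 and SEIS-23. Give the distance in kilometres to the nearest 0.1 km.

LOC2: φ = +79.68083°, λ = -116.75717°
SEIS-23: φ = +82.07633°, λ = -72.08100°
Δφ = 2.3955°,  Δλ = 44.6762°
a = sin²(Δφ/2) + cos φ₁ cos φ₂ sin²(Δλ/2) = 0.004004
c = 2·arcsin(√a) = 0.126640 rad = 7.2559°
d = R·c = 6371 × 0.126640 = 806.8 km

806.8 km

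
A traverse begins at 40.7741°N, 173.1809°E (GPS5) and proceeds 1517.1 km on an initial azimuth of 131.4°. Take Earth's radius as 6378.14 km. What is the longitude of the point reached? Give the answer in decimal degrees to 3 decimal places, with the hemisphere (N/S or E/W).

174.906°W

δ = d/R = 1517.1/6378.14 = 0.237859 rad
φ₂ = arcsin(sin φ₁ cos δ + cos φ₁ sin δ cos θ)
   = arcsin(0.65308·0.97184 + 0.75729·0.23562·-0.66131) = 31.11046°
λ₂ = λ₁ + atan2(sin θ sin δ cos φ₁, cos δ − sin φ₁ sin φ₂) = -174.90564°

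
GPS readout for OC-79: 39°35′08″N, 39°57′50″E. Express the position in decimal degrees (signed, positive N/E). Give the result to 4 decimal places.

lat: 39.5856° N → +39.5856°
lon: 39.9639° E → +39.9639°

+39.5856°, +39.9639°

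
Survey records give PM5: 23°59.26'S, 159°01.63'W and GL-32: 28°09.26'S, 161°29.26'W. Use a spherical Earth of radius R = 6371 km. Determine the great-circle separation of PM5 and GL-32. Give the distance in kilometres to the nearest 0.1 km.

524.4 km

PM5: φ = -23.98767°, λ = -159.02717°
GL-32: φ = -28.15433°, λ = -161.48767°
Δφ = -4.1667°,  Δλ = -2.4605°
a = sin²(Δφ/2) + cos φ₁ cos φ₂ sin²(Δλ/2) = 0.001693
c = 2·arcsin(√a) = 0.082312 rad = 4.7161°
d = R·c = 6371 × 0.082312 = 524.4 km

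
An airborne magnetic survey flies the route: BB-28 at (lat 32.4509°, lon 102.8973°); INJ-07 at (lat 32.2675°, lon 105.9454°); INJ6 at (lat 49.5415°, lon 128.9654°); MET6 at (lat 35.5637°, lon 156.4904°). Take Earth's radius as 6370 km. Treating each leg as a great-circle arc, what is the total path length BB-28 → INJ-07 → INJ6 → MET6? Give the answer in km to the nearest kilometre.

BB-28→INJ-07: c = 0.045050 rad, d = 286.97 km
INJ-07→INJ6: c = 0.424601 rad, d = 2704.71 km
INJ6→MET6: c = 0.425964 rad, d = 2713.39 km
Total = 286.97 + 2704.71 + 2713.39 = 5705.07 km

5705 km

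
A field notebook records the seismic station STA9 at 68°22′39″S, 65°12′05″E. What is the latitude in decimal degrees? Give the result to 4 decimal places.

68.3775°S

68° + 22′/60 + 39″/3600 = 68 + 0.36667 + 0.01083 = 68.3775°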